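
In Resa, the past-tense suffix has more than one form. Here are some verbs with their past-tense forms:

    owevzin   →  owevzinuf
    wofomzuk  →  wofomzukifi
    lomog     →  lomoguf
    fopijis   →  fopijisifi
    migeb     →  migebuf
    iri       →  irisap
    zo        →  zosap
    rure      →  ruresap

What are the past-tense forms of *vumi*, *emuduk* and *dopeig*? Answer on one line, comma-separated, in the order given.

vumisap, emudukifi, dopeiguf

The alternation tracks the final sound of the stem — -ifi when the stem ends in a voiceless consonant (*wofomzuk*, *fopijis*); -uf when the stem ends in a voiced consonant (*owevzin*, *lomog*, *migeb*); -sap when the stem ends in a vowel (*iri*, *zo*, *rure*).
The final sound of *vumi* is /i/, which is a vowel, so the suffix is -sap, giving *vumisap*.
The final sound of *emuduk* is /k/, which is a voiceless consonant, so the suffix is -ifi, giving *emudukifi*.
Since the final sound of *dopeig* is /g/ (a voiced consonant), it takes -uf, giving *dopeiguf*.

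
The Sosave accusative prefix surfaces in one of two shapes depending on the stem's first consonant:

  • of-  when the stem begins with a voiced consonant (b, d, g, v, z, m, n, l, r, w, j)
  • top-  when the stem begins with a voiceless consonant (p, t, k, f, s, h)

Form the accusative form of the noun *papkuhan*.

toppapkuhan

The first consonant of *papkuhan* is /p/, which is voiceless, so the prefix is top-, giving *toppapkuhan*.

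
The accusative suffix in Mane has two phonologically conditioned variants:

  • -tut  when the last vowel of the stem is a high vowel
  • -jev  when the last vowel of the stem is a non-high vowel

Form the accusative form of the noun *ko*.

kojev

*ko*: last vowel = /o/, a non-high vowel → -jev → *kojev*.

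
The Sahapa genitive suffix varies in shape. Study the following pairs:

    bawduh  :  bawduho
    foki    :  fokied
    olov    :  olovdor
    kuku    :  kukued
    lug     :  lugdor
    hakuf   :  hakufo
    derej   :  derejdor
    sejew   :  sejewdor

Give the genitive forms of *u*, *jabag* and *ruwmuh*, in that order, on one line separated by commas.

The suffix is conditioned by the final sound: -o when the stem ends in a voiceless consonant (*bawduh*, *hakuf*); -dor when the stem ends in a voiced consonant (*olov*, *lug*, *derej*, *sejew*); -ed when the stem ends in a vowel (*foki*, *kuku*).
*u*: final sound = /u/, a vowel → -ed → *ued*.
The final sound of *jabag* is /g/, which is a voiced consonant, so the suffix is -dor, giving *jabagdor*.
*ruwmuh* — final sound /h/ (a voiceless consonant) → -o → *ruwmuho*.

ued, jabagdor, ruwmuho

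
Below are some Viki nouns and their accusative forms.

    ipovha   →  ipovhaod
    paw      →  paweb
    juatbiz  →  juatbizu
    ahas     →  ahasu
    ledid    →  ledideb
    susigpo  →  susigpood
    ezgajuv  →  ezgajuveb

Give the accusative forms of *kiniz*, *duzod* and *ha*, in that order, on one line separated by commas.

Looking at the final sound of each stem: -u when the stem ends in a sibilant (*juatbiz*, *ahas*); -eb when the stem ends in a non-sibilant consonant (*paw*, *ledid*, *ezgajuv*); -od when the stem ends in a vowel (*ipovha*, *susigpo*).
Since the final sound of *kiniz* is /z/ (a sibilant), it takes -u, giving *kinizu*.
The final sound of *duzod* is /d/, which is a non-sibilant consonant, so the suffix is -eb, giving *duzodeb*.
Since the final sound of *ha* is /a/ (a vowel), it takes -od, giving *haod*.

kinizu, duzodeb, haod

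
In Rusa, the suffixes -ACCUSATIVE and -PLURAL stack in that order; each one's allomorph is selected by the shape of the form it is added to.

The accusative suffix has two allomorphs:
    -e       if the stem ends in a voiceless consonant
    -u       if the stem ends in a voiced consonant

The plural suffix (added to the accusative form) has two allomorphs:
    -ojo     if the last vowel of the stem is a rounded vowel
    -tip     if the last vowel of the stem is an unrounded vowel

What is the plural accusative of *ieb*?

Since the final consonant of *ieb* is /b/ (voiced), it takes -u, giving *iebu*.
The accusative form *iebu* — last vowel /u/ (a rounded vowel) → -ojo → *iebuojo*.

iebuojo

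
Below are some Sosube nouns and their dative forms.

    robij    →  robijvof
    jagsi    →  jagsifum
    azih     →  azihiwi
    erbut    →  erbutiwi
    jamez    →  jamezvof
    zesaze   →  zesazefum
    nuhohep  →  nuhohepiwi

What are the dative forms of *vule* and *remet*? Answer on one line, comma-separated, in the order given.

vulefum, remetiwi

The alternation tracks the final sound of the stem — -iwi when the stem ends in a voiceless consonant (*azih*, *erbut*, *nuhohep*); -vof when the stem ends in a voiced consonant (*robij*, *jamez*); -fum when the stem ends in a vowel (*jagsi*, *zesaze*).
*vule* — final sound /e/ (a vowel) → -fum → *vulefum*.
Since the final sound of *remet* is /t/ (a voiceless consonant), it takes -iwi, giving *remetiwi*.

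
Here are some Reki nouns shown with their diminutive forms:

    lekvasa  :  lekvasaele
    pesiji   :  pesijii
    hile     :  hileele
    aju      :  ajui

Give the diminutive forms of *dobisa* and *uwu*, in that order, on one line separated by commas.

Looking at the last vowel of each stem: -i when the last vowel of the stem is a high vowel (*pesiji*, *aju*); -ele when the last vowel of the stem is a non-high vowel (*lekvasa*, *hile*).
Since the last vowel of *dobisa* is /a/ (a non-high vowel), it takes -ele, giving *dobisaele*.
*uwu*: last vowel = /u/, a high vowel → -i → *uwui*.

dobisaele, uwui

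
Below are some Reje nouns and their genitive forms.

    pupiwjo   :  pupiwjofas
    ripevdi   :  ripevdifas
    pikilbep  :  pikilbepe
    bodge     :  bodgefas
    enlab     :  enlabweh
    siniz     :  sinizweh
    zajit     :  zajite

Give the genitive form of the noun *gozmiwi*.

The alternation tracks the final sound of the stem — -e when the stem ends in a voiceless consonant (*pikilbep*, *zajit*); -weh when the stem ends in a voiced consonant (*enlab*, *siniz*); -fas when the stem ends in a vowel (*pupiwjo*, *ripevdi*, *bodge*).
*gozmiwi*: final sound = /i/, a vowel → -fas → *gozmiwifas*.

gozmiwifas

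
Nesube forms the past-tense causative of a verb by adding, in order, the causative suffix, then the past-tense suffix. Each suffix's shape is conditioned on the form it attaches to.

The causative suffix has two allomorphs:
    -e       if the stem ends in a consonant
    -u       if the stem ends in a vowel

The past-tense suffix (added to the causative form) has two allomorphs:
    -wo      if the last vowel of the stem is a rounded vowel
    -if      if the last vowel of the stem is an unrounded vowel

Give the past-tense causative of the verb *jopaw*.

*jopaw* — final sound /w/ (a consonant) → -e → *jopawe*.
The causative form *jopawe* — last vowel /e/ (an unrounded vowel) → -if → *jopaweif*.

jopaweif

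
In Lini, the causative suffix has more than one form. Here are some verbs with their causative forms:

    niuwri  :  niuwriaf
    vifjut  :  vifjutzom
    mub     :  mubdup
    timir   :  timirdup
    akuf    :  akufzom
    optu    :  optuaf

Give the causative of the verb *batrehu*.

batrehuaf

The pattern is voicing of the final sound: -zom when the stem ends in a voiceless consonant (*vifjut*, *akuf*); -dup when the stem ends in a voiced consonant (*mub*, *timir*); -af when the stem ends in a vowel (*niuwri*, *optu*).
Since the final sound of *batrehu* is /u/ (a vowel), it takes -af, giving *batrehuaf*.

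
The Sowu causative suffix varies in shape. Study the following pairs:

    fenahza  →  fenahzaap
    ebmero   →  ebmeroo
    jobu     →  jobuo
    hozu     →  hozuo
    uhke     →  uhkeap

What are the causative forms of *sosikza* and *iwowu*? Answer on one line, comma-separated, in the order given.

Looking at the last vowel of each stem: -o when the last vowel of the stem is a rounded vowel (*ebmero*, *jobu*, *hozu*); -ap when the last vowel of the stem is an unrounded vowel (*fenahza*, *uhke*).
*sosikza* — last vowel /a/ (an unrounded vowel) → -ap → *sosikzaap*.
The last vowel of *iwowu* is /u/, which is a rounded vowel, so the suffix is -o, giving *iwowuo*.

sosikzaap, iwowuo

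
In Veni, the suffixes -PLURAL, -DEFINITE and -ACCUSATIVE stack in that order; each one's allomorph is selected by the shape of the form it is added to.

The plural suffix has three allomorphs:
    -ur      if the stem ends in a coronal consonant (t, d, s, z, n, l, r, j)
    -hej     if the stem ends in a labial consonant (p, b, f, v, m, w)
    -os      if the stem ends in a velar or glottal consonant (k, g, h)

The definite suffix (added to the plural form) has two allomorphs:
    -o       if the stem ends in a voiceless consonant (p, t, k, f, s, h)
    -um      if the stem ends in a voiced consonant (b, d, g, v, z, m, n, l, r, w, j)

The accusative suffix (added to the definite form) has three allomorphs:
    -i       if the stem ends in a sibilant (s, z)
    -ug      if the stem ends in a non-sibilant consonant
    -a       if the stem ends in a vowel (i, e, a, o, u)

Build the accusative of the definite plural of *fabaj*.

fabajurumug

Since the final consonant of *fabaj* is /j/ (coronal), it takes -ur, giving *fabajur*.
The plural form *fabajur*: final consonant = /r/, voiced → -um → *fabajurum*.
The final sound of the definite form *fabajurum* is /m/, which is a non-sibilant consonant, so the accusative suffix is -ug, giving *fabajurumug*.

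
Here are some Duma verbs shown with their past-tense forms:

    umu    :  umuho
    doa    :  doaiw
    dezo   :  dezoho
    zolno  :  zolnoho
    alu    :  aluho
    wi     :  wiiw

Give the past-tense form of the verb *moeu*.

moeuho

The pattern is rounding harmony: -ho when the last vowel of the stem is a rounded vowel (*umu*, *dezo*, *zolno*, *alu*); -iw when the last vowel of the stem is an unrounded vowel (*doa*, *wi*).
Since the last vowel of *moeu* is /u/ (a rounded vowel), it takes -ho, giving *moeuho*.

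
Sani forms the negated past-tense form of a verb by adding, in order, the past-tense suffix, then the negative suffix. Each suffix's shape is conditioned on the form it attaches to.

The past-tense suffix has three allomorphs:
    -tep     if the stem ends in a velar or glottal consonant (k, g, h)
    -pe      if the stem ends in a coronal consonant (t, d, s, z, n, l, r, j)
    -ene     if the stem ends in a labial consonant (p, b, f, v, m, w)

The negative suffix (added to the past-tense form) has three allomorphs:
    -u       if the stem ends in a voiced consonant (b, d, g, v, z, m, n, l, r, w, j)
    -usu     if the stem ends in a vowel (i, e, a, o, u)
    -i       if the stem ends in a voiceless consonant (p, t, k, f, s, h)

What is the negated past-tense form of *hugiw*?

hugiweneusu

*hugiw*: final consonant = /w/, labial → -ene → *hugiwene*.
Since the final sound of the past-tense form *hugiwene* is /e/ (a vowel), it takes -usu, giving *hugiweneusu*.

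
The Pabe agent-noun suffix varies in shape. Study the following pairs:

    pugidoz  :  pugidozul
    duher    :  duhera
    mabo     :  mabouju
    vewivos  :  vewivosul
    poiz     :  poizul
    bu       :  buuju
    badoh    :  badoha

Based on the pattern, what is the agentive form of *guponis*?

The pattern is sibilance of the final sound: -ul when the stem ends in a sibilant (*pugidoz*, *vewivos*, *poiz*); -a when the stem ends in a non-sibilant consonant (*duher*, *badoh*); -uju when the stem ends in a vowel (*mabo*, *bu*).
Since the final sound of *guponis* is /s/ (a sibilant), it takes -ul, giving *guponisul*.

guponisul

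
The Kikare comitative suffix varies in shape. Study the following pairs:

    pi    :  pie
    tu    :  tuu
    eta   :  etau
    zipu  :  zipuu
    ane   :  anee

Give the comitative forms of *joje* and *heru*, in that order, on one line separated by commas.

The pattern is front/back vowel harmony: -e when the last vowel of the stem is a front vowel (*pi*, *ane*); -u when the last vowel of the stem is a back vowel (*tu*, *eta*, *zipu*).
Since the last vowel of *joje* is /e/ (a front vowel), it takes -e, giving *jojee*.
*heru* — last vowel /u/ (a back vowel) → -u → *heruu*.

jojee, heruu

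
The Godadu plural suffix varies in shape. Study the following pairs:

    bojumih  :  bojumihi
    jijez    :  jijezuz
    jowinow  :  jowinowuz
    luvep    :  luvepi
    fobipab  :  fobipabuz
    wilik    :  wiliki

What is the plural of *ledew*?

The suffix is conditioned by the final consonant: -i when the stem ends in a voiceless consonant (*bojumih*, *luvep*, *wilik*); -uz when the stem ends in a voiced consonant (*jijez*, *jowinow*, *fobipab*).
The final consonant of *ledew* is /w/, which is voiced, so the suffix is -uz, giving *ledewuz*.

ledewuz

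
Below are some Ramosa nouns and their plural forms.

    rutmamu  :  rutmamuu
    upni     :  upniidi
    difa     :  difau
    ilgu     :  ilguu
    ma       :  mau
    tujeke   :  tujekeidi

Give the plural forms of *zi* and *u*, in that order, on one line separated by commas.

The suffix is conditioned by the last vowel: -idi when the last vowel of the stem is a front vowel (*upni*, *tujeke*); -u when the last vowel of the stem is a back vowel (*rutmamu*, *difa*, *ilgu*, *ma*).
Since the last vowel of *zi* is /i/ (a front vowel), it takes -idi, giving *ziidi*.
Since the last vowel of *u* is /u/ (a back vowel), it takes -u, giving *uu*.

ziidi, uu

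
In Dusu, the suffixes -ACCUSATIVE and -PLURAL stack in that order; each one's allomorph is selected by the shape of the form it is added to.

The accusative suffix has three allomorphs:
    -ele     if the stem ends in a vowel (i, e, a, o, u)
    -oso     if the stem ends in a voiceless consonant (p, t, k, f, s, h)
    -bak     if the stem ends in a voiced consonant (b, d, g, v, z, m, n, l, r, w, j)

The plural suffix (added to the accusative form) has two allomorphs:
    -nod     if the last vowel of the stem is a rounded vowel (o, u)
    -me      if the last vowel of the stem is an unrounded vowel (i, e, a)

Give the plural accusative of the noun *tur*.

turbakme

Since the final sound of *tur* is /r/ (a voiced consonant), it takes -bak, giving *turbak*.
Since the last vowel of the accusative form *turbak* is /a/ (an unrounded vowel), it takes -me, giving *turbakme*.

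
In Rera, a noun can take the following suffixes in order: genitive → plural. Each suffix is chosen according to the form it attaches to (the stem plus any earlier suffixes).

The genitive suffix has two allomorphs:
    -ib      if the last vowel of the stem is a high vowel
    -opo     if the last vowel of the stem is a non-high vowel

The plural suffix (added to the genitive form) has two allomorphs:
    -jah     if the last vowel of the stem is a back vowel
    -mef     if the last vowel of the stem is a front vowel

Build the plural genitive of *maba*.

mabaopojah

The last vowel of *maba* is /a/, which is a non-high vowel, so the genitive suffix is -opo, giving *mabaopo*.
The last vowel of the genitive form *mabaopo* is /o/, which is a back vowel, so the plural suffix is -jah, giving *mabaopojah*.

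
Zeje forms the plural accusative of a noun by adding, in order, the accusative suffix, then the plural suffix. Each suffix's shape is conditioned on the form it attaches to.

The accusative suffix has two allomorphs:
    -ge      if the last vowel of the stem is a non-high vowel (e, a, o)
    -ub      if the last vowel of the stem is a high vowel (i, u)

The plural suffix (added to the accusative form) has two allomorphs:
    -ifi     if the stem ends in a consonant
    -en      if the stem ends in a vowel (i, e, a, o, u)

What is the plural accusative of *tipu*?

tipuubifi

Since the last vowel of *tipu* is /u/ (a high vowel), it takes -ub, giving *tipuub*.
The accusative form *tipuub* — final sound /b/ (a consonant) → -ifi → *tipuubifi*.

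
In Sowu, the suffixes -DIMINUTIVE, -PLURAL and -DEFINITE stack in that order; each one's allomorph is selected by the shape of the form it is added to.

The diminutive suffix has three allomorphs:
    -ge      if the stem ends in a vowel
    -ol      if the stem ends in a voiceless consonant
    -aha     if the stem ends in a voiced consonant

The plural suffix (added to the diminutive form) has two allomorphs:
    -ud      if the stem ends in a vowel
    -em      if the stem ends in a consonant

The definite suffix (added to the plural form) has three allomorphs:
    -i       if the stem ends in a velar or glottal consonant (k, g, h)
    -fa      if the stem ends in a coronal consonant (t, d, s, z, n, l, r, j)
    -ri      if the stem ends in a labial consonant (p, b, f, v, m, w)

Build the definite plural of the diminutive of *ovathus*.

The final sound of *ovathus* is /s/, which is a voiceless consonant, so the diminutive suffix is -ol, giving *ovathusol*.
The diminutive form *ovathusol* — final sound /l/ (a consonant) → -em → *ovathusolem*.
The plural form *ovathusolem*: final consonant = /m/, labial → -ri → *ovathusolemri*.

ovathusolemri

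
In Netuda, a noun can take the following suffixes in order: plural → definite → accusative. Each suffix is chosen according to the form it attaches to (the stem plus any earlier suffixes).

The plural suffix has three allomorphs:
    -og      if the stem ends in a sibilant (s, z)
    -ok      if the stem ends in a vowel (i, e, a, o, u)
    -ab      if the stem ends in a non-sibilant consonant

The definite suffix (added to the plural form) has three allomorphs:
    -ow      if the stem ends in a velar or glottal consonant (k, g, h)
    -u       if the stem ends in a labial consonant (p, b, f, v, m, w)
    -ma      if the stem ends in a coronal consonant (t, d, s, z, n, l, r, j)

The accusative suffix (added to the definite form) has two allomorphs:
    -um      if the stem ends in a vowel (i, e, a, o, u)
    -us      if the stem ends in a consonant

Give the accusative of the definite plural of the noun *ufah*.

*ufah*: final sound = /h/, a non-sibilant consonant → -ab → *ufahab*.
The final consonant of the plural form *ufahab* is /b/, which is labial, so the definite suffix is -u, giving *ufahabu*.
The definite form *ufahabu* — final sound /u/ (a vowel) → -um → *ufahabuum*.

ufahabuum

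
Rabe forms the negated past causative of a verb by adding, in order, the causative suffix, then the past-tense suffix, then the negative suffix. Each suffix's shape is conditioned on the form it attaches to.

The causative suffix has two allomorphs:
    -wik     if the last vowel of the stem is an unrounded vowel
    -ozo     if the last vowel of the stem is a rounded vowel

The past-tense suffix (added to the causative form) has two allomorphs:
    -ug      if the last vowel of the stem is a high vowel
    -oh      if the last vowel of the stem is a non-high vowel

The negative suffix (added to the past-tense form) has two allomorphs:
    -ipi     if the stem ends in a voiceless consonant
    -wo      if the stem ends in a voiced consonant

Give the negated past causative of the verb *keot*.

keotozoohipi

Since the last vowel of *keot* is /o/ (a rounded vowel), it takes -ozo, giving *keotozo*.
The causative form *keotozo* — last vowel /o/ (a non-high vowel) → -oh → *keotozooh*.
The past-tense form *keotozooh* — final consonant /h/ (voiceless) → -ipi → *keotozoohipi*.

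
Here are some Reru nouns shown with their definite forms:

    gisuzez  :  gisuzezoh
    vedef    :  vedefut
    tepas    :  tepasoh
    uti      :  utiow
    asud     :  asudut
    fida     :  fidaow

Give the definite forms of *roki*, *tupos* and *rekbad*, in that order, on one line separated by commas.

Looking at the final sound of each stem: -oh when the stem ends in a sibilant (*gisuzez*, *tepas*); -ut when the stem ends in a non-sibilant consonant (*vedef*, *asud*); -ow when the stem ends in a vowel (*uti*, *fida*).
The final sound of *roki* is /i/, which is a vowel, so the suffix is -ow, giving *rokiow*.
*tupos*: final sound = /s/, a sibilant → -oh → *tuposoh*.
*rekbad*: final sound = /d/, a non-sibilant consonant → -ut → *rekbadut*.

rokiow, tuposoh, rekbadut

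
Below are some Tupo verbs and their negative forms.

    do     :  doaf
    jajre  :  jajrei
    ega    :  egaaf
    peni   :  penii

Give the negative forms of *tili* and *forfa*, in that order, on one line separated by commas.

tilii, forfaaf

Looking at the last vowel of each stem: -i when the last vowel of the stem is a front vowel (*jajre*, *peni*); -af when the last vowel of the stem is a back vowel (*do*, *ega*).
Since the last vowel of *tili* is /i/ (a front vowel), it takes -i, giving *tilii*.
The last vowel of *forfa* is /a/, which is a back vowel, so the suffix is -af, giving *forfaaf*.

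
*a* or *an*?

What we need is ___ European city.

The indefinite article is chosen by the initial *sound* of the following word, not its spelling.
*European* begins with the sound /jʊ/ (eu pronounced /jʊ/) — a consonant sound.
So the article is *a*: What we need is a European city.

a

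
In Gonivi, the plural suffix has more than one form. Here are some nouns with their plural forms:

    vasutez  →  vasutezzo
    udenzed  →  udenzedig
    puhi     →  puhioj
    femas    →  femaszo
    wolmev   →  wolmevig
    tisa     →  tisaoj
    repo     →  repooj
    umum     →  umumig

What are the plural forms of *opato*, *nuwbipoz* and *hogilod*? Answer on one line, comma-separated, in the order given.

opatooj, nuwbipozzo, hogilodig

The alternation tracks the final sound of the stem — -zo when the stem ends in a sibilant (*vasutez*, *femas*); -ig when the stem ends in a non-sibilant consonant (*udenzed*, *wolmev*, *umum*); -oj when the stem ends in a vowel (*puhi*, *tisa*, *repo*).
*opato*: final sound = /o/, a vowel → -oj → *opatooj*.
*nuwbipoz*: final sound = /z/, a sibilant → -zo → *nuwbipozzo*.
The final sound of *hogilod* is /d/, which is a non-sibilant consonant, so the suffix is -ig, giving *hogilodig*.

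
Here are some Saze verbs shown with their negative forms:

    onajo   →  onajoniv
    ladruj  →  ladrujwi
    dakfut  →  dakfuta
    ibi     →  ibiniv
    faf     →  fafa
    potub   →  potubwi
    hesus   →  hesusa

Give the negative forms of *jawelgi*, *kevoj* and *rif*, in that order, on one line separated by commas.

jawelginiv, kevojwi, rifa

The alternation tracks the final sound of the stem — -a when the stem ends in a voiceless consonant (*dakfut*, *faf*, *hesus*); -wi when the stem ends in a voiced consonant (*ladruj*, *potub*); -niv when the stem ends in a vowel (*onajo*, *ibi*).
*jawelgi* — final sound /i/ (a vowel) → -niv → *jawelginiv*.
Since the final sound of *kevoj* is /j/ (a voiced consonant), it takes -wi, giving *kevojwi*.
Since the final sound of *rif* is /f/ (a voiceless consonant), it takes -a, giving *rifa*.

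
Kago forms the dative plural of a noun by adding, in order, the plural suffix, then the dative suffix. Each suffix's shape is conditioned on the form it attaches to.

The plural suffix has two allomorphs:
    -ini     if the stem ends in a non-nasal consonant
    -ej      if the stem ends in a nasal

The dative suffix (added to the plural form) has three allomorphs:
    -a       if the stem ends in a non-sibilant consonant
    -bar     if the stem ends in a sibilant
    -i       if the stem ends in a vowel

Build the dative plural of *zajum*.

zajumeja

Since the final consonant of *zajum* is /m/ (a nasal), it takes -ej, giving *zajumej*.
The plural form *zajumej*: final sound = /j/, a non-sibilant consonant → -a → *zajumeja*.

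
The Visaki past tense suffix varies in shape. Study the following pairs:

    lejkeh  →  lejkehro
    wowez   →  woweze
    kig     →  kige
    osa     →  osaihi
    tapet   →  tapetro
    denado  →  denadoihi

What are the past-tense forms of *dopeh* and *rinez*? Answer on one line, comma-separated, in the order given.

The pattern is voicing of the final sound: -ro when the stem ends in a voiceless consonant (*lejkeh*, *tapet*); -e when the stem ends in a voiced consonant (*wowez*, *kig*); -ihi when the stem ends in a vowel (*osa*, *denado*).
*dopeh* — final sound /h/ (a voiceless consonant) → -ro → *dopehro*.
The final sound of *rinez* is /z/, which is a voiced consonant, so the suffix is -e, giving *rineze*.

dopehro, rineze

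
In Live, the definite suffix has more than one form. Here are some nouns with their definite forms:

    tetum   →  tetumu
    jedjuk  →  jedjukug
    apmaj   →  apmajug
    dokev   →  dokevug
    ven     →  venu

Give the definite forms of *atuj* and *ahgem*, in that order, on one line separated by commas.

The suffix is conditioned by the final consonant: -u when the stem ends in a nasal (*tetum*, *ven*); -ug when the stem ends in a non-nasal consonant (*jedjuk*, *apmaj*, *dokev*).
*atuj*: final consonant = /j/, non-nasal → -ug → *atujug*.
Since the final consonant of *ahgem* is /m/ (a nasal), it takes -u, giving *ahgemu*.

atujug, ahgemu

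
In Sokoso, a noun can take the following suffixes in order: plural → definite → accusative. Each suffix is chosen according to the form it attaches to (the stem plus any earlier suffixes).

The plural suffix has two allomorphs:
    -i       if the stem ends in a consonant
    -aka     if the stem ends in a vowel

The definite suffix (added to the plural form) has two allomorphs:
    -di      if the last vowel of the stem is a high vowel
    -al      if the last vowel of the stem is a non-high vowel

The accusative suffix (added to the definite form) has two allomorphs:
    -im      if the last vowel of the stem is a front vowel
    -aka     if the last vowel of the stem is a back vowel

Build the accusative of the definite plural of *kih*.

The final sound of *kih* is /h/, which is a consonant, so the plural suffix is -i, giving *kihi*.
The plural form *kihi*: last vowel = /i/, a high vowel → -di → *kihidi*.
The definite form *kihidi*: last vowel = /i/, a front vowel → -im → *kihidiim*.

kihidiim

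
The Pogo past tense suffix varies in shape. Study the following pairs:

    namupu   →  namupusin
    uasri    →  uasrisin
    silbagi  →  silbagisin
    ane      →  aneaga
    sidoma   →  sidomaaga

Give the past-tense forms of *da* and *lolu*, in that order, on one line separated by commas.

daaga, lolusin

The pattern is height harmony: -sin when the last vowel of the stem is a high vowel (*namupu*, *uasri*, *silbagi*); -aga when the last vowel of the stem is a non-high vowel (*ane*, *sidoma*).
*da*: last vowel = /a/, a non-high vowel → -aga → *daaga*.
*lolu*: last vowel = /u/, a high vowel → -sin → *lolusin*.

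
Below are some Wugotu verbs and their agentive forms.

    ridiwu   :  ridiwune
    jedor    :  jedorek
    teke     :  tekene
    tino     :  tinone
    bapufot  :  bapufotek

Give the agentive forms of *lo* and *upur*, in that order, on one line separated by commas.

Looking at the final sound of each stem: -ek when the stem ends in a consonant (*jedor*, *bapufot*); -ne when the stem ends in a vowel (*ridiwu*, *teke*, *tino*).
Since the final sound of *lo* is /o/ (a vowel), it takes -ne, giving *lone*.
*upur*: final sound = /r/, a consonant → -ek → *upurek*.

lone, upurek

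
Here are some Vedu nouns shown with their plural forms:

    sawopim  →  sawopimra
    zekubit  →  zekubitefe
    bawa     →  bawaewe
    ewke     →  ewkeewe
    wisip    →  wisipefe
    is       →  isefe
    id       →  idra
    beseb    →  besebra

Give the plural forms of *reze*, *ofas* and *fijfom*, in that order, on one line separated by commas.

Looking at the final sound of each stem: -efe when the stem ends in a voiceless consonant (*zekubit*, *wisip*, *is*); -ra when the stem ends in a voiced consonant (*sawopim*, *id*, *beseb*); -ewe when the stem ends in a vowel (*bawa*, *ewke*).
*reze*: final sound = /e/, a vowel → -ewe → *rezeewe*.
The final sound of *ofas* is /s/, which is a voiceless consonant, so the suffix is -efe, giving *ofasefe*.
*fijfom*: final sound = /m/, a voiced consonant → -ra → *fijfomra*.

rezeewe, ofasefe, fijfomra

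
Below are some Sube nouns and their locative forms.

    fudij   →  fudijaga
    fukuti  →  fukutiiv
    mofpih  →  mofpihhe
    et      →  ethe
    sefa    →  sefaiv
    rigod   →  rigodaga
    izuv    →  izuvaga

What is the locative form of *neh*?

nehhe

Looking at the final sound of each stem: -he when the stem ends in a voiceless consonant (*mofpih*, *et*); -aga when the stem ends in a voiced consonant (*fudij*, *rigod*, *izuv*); -iv when the stem ends in a vowel (*fukuti*, *sefa*).
The final sound of *neh* is /h/, which is a voiceless consonant, so the suffix is -he, giving *nehhe*.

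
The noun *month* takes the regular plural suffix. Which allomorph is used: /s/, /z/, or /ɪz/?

The stem *month* ends in a voiceless non-sibilant consonant.
The plural suffix surfaces as /ɪz/ after sibilants, /s/ after other voiceless consonants, and /z/ after other voiced sounds.
So the plural -s on *month* is pronounced /s/.

/s/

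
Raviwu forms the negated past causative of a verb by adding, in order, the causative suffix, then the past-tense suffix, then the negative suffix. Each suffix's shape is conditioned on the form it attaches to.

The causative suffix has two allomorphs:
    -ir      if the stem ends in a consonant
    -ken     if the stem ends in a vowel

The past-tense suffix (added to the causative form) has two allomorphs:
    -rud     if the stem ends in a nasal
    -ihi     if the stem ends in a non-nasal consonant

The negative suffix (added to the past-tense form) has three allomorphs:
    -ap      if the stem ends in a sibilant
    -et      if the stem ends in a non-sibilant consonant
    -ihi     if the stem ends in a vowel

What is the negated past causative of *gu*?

gukenrudet

*gu*: final sound = /u/, a vowel → -ken → *guken*.
The final consonant of the causative form *guken* is /n/, which is a nasal, so the past-tense suffix is -rud, giving *gukenrud*.
The past-tense form *gukenrud* — final sound /d/ (a non-sibilant consonant) → -et → *gukenrudet*.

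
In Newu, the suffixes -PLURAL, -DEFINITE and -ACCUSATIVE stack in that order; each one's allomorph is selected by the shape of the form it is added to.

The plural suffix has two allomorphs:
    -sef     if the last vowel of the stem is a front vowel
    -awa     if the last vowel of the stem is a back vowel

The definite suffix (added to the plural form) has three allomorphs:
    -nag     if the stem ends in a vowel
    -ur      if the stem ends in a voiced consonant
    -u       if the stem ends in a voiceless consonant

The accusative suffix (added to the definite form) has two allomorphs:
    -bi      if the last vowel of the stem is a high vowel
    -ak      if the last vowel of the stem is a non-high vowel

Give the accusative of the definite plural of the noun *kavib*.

kavibsefubi

*kavib* — last vowel /i/ (a front vowel) → -sef → *kavibsef*.
Since the final sound of the plural form *kavibsef* is /f/ (a voiceless consonant), it takes -u, giving *kavibsefu*.
The definite form *kavibsefu*: last vowel = /u/, a high vowel → -bi → *kavibsefubi*.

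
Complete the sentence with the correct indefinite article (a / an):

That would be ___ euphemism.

The indefinite article is chosen by the initial *sound* of the following word, not its spelling.
*euphemism* begins with the sound /juː/ (eu pronounced /juː/) — a consonant sound.
So the article is *a*: That would be a euphemism.

a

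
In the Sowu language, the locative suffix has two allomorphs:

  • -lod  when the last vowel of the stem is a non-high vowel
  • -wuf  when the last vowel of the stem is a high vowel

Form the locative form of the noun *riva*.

rivalod

Since the last vowel of *riva* is /a/ (a non-high vowel), it takes -lod, giving *rivalod*.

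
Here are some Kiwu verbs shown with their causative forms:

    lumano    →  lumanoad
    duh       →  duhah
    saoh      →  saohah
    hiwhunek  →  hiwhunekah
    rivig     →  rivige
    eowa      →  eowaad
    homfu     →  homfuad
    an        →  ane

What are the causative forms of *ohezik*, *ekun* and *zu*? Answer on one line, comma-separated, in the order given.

ohezikah, ekune, zuad

The alternation tracks the final sound of the stem — -ah when the stem ends in a voiceless consonant (*duh*, *saoh*, *hiwhunek*); -e when the stem ends in a voiced consonant (*rivig*, *an*); -ad when the stem ends in a vowel (*lumano*, *eowa*, *homfu*).
*ohezik*: final sound = /k/, a voiceless consonant → -ah → *ohezikah*.
Since the final sound of *ekun* is /n/ (a voiced consonant), it takes -e, giving *ekune*.
*zu*: final sound = /u/, a vowel → -ad → *zuad*.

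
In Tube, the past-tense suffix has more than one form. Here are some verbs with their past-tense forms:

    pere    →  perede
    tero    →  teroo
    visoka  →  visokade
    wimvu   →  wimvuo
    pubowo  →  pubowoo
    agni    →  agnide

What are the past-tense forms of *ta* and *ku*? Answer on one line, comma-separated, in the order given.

tade, kuo

The pattern is rounding harmony: -o when the last vowel of the stem is a rounded vowel (*tero*, *wimvu*, *pubowo*); -de when the last vowel of the stem is an unrounded vowel (*pere*, *visoka*, *agni*).
*ta*: last vowel = /a/, an unrounded vowel → -de → *tade*.
*ku* — last vowel /u/ (a rounded vowel) → -o → *kuo*.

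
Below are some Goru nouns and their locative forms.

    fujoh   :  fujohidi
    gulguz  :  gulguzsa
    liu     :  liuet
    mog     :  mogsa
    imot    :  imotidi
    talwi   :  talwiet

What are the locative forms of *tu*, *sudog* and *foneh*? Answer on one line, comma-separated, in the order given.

tuet, sudogsa, fonehidi

Looking at the final sound of each stem: -idi when the stem ends in a voiceless consonant (*fujoh*, *imot*); -sa when the stem ends in a voiced consonant (*gulguz*, *mog*); -et when the stem ends in a vowel (*liu*, *talwi*).
Since the final sound of *tu* is /u/ (a vowel), it takes -et, giving *tuet*.
*sudog*: final sound = /g/, a voiced consonant → -sa → *sudogsa*.
The final sound of *foneh* is /h/, which is a voiceless consonant, so the suffix is -idi, giving *fonehidi*.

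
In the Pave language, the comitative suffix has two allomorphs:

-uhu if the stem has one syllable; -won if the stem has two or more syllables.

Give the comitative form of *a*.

*a* (one syllable) → -uhu → *auhu*.

auhu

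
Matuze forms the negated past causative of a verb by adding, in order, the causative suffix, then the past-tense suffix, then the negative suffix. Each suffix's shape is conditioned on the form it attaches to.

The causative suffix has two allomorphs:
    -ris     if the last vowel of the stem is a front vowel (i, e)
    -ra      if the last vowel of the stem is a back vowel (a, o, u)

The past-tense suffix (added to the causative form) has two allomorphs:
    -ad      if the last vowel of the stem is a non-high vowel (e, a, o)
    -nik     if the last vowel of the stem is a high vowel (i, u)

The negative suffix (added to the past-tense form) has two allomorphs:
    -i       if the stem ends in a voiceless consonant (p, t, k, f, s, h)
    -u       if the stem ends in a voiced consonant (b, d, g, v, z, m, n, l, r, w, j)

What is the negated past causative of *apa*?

aparaadu

The last vowel of *apa* is /a/, which is a back vowel, so the causative suffix is -ra, giving *apara*.
The causative form *apara* — last vowel /a/ (a non-high vowel) → -ad → *aparaad*.
The past-tense form *aparaad*: final consonant = /d/, voiced → -u → *aparaadu*.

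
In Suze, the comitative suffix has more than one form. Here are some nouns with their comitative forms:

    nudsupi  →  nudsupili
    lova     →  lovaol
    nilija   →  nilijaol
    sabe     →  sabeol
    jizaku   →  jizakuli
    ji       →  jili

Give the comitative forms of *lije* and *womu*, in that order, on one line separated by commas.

The suffix is conditioned by the last vowel: -li when the last vowel of the stem is a high vowel (*nudsupi*, *jizaku*, *ji*); -ol when the last vowel of the stem is a non-high vowel (*lova*, *nilija*, *sabe*).
Since the last vowel of *lije* is /e/ (a non-high vowel), it takes -ol, giving *lijeol*.
*womu*: last vowel = /u/, a high vowel → -li → *womuli*.

lijeol, womuli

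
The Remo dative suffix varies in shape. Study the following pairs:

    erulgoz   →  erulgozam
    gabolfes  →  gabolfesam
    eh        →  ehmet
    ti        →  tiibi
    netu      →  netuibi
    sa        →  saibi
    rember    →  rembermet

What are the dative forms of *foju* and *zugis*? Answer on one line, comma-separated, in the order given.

The suffix is conditioned by the final sound: -am when the stem ends in a sibilant (*erulgoz*, *gabolfes*); -met when the stem ends in a non-sibilant consonant (*eh*, *rember*); -ibi when the stem ends in a vowel (*ti*, *netu*, *sa*).
*foju*: final sound = /u/, a vowel → -ibi → *fojuibi*.
The final sound of *zugis* is /s/, which is a sibilant, so the suffix is -am, giving *zugisam*.

fojuibi, zugisam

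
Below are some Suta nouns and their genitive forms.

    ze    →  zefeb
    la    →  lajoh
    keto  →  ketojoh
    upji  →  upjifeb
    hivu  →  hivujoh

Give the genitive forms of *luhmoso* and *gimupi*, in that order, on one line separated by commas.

The alternation tracks the last vowel of the stem — -feb when the last vowel of the stem is a front vowel (*ze*, *upji*); -joh when the last vowel of the stem is a back vowel (*la*, *keto*, *hivu*).
*luhmoso*: last vowel = /o/, a back vowel → -joh → *luhmosojoh*.
Since the last vowel of *gimupi* is /i/ (a front vowel), it takes -feb, giving *gimupifeb*.

luhmosojoh, gimupifeb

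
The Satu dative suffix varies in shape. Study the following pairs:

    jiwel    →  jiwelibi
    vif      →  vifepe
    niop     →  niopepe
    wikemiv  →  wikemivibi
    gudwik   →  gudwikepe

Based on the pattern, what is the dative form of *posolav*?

The pattern is voicing of the final consonant: -epe when the stem ends in a voiceless consonant (*vif*, *niop*, *gudwik*); -ibi when the stem ends in a voiced consonant (*jiwel*, *wikemiv*).
Since the final consonant of *posolav* is /v/ (voiced), it takes -ibi, giving *posolavibi*.

posolavibi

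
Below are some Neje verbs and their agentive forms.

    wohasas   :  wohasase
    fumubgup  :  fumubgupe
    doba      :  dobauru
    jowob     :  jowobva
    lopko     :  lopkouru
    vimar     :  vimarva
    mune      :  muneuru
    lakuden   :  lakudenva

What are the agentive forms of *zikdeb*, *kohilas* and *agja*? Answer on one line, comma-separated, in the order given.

zikdebva, kohilase, agjauru

The suffix is conditioned by the final sound: -e when the stem ends in a voiceless consonant (*wohasas*, *fumubgup*); -va when the stem ends in a voiced consonant (*jowob*, *vimar*, *lakuden*); -uru when the stem ends in a vowel (*doba*, *lopko*, *mune*).
*zikdeb* — final sound /b/ (a voiced consonant) → -va → *zikdebva*.
The final sound of *kohilas* is /s/, which is a voiceless consonant, so the suffix is -e, giving *kohilase*.
Since the final sound of *agja* is /a/ (a vowel), it takes -uru, giving *agjauru*.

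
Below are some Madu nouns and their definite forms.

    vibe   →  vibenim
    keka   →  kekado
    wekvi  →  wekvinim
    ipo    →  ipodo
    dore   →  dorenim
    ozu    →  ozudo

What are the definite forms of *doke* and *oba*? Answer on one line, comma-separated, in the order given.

The suffix is conditioned by the last vowel: -nim when the last vowel of the stem is a front vowel (*vibe*, *wekvi*, *dore*); -do when the last vowel of the stem is a back vowel (*keka*, *ipo*, *ozu*).
*doke* — last vowel /e/ (a front vowel) → -nim → *dokenim*.
*oba* — last vowel /a/ (a back vowel) → -do → *obado*.

dokenim, obado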